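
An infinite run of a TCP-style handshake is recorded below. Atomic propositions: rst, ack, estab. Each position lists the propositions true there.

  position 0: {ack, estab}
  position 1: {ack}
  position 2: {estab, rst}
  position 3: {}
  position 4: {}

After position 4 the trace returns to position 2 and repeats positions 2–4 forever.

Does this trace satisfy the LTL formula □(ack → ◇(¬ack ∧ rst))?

ack → ◇(¬ack ∧ rst) holds at every position 0..4, and those are all positions ever visited, so □(ack → ◇(¬ack ∧ rst)) holds.
Positions where ack holds: 0, 1.
Check ◇(¬ack ∧ rst) at each: 0→ok, 1→ok.

Holds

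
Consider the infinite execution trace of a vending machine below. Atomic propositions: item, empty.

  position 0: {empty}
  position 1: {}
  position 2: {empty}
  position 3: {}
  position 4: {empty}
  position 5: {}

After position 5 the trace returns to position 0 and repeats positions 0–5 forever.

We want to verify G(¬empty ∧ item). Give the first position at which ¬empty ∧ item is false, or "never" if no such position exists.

At position 0 the labels are {empty}, so ¬empty ∧ item is false there. This is the first violation.

0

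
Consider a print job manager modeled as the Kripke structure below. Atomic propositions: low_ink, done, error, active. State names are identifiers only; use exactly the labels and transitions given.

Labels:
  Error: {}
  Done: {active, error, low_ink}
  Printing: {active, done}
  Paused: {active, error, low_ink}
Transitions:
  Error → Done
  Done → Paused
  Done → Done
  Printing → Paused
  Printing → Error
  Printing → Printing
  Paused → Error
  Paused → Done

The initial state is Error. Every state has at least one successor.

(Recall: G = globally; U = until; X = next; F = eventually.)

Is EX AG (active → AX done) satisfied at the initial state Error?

Violated

States satisfying AG (active → AX done): ∅.
States satisfying EX AG (active → AX done): ∅.
No suitable path/successor from Error witnesses the formula.
Error ∉ Sat(EX AG (active → AX done)).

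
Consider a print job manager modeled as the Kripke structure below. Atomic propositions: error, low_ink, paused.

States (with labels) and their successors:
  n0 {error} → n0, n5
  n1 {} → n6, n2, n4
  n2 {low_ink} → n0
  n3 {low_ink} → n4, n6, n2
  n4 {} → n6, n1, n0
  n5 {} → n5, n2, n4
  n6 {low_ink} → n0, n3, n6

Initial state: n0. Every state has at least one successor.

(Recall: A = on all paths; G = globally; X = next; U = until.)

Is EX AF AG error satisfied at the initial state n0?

No

States satisfying AF AG error: ∅.
States satisfying EX AF AG error: ∅.
No suitable path/successor from n0 witnesses the formula.
n0 ∉ Sat(EX AF AG error).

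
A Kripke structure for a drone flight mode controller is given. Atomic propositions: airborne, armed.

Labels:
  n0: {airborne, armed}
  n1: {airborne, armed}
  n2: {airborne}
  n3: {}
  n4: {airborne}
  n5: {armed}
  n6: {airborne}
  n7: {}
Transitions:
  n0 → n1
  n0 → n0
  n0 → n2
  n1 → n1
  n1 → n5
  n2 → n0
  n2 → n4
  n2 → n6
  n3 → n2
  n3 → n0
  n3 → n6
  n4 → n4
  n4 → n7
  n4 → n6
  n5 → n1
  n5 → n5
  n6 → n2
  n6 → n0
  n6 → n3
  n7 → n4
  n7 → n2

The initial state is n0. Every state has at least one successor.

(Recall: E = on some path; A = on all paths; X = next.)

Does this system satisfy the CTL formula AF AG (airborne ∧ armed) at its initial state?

Does not hold

States satisfying AG (airborne ∧ armed): ∅.
States satisfying AF AG (airborne ∧ armed): ∅.
There is a path from n0 along which AG (airborne ∧ armed) never holds.
n0 ∉ Sat(AF AG (airborne ∧ armed)).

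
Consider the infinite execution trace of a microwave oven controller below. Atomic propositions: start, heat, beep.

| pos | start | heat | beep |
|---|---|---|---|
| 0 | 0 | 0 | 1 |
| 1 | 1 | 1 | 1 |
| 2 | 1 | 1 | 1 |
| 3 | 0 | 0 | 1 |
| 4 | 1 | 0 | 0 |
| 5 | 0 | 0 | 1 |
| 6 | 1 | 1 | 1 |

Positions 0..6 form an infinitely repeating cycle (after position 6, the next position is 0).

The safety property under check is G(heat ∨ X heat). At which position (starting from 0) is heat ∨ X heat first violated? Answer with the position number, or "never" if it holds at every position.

3

Check heat ∨ X heat at each position in order: 0 ✓, 1 ✓, 2 ✓.
At position 3 the labels are {beep} and the next position 4 has {start}, so heat ∨ X heat is false there. This is the first violation.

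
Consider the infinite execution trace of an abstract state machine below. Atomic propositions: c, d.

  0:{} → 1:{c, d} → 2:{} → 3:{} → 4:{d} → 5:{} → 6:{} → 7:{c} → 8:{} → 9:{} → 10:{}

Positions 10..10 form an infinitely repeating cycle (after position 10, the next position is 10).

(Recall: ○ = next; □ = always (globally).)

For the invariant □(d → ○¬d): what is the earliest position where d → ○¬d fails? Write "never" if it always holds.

d → ○¬d holds at every position 0..10, and those are all the positions the trace ever visits, so the invariant □(d → ○¬d) is never violated.

never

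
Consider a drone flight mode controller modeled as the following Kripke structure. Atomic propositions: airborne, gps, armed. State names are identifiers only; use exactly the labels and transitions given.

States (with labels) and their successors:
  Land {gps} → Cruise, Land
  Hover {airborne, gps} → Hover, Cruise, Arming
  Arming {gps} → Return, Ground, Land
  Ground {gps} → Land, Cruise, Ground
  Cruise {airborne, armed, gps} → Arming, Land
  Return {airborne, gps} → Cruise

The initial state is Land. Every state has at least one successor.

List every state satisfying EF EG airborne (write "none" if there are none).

States satisfying EG airborne: {Hover}.
States satisfying EF EG airborne: {Hover}.

{Hover}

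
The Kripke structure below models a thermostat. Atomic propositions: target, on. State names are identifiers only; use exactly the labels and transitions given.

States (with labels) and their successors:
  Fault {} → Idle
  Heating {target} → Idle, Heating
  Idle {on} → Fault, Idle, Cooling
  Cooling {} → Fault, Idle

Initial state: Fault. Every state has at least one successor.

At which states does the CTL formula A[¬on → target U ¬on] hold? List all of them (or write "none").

{Fault, Heating, Cooling}

States satisfying ¬on → target: {Heating, Idle}.
States satisfying ¬on: {Fault, Heating, Cooling}.
States satisfying A[¬on → target U ¬on]: {Fault, Heating, Cooling}.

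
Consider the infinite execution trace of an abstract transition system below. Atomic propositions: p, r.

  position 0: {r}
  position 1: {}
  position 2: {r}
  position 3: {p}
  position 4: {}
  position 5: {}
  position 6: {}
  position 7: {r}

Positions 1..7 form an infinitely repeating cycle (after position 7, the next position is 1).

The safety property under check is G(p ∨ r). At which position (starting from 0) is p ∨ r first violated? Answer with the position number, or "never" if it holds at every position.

Check p ∨ r at each position in order: 0 ✓.
At position 1 the labels are {}, so p ∨ r is false there. This is the first violation.

1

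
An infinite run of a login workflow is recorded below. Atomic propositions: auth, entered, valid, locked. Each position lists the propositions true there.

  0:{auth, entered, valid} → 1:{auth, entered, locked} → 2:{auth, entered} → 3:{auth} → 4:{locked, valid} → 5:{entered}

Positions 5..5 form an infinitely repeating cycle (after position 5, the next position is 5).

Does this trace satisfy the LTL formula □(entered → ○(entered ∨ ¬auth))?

Violated

entered → ○(entered ∨ ¬auth) must hold at every position from 0 onward. It fails at position 2, so □(entered → ○(entered ∨ ¬auth)) is false.
Positions where entered holds: 0, 1, 2, 5.
Check ○(entered ∨ ¬auth) at each: 0→ok, 1→ok, 2→fails, 5→ok.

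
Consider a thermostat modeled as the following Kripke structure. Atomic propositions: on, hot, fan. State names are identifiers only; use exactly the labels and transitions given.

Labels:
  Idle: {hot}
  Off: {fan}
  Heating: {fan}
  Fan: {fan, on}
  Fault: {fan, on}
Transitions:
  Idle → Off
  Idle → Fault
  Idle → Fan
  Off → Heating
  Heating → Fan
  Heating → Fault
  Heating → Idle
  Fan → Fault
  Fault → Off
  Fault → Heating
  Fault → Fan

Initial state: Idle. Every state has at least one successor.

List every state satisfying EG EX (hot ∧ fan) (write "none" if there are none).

States satisfying EX (hot ∧ fan): ∅.
States satisfying EG EX (hot ∧ fan): ∅.

none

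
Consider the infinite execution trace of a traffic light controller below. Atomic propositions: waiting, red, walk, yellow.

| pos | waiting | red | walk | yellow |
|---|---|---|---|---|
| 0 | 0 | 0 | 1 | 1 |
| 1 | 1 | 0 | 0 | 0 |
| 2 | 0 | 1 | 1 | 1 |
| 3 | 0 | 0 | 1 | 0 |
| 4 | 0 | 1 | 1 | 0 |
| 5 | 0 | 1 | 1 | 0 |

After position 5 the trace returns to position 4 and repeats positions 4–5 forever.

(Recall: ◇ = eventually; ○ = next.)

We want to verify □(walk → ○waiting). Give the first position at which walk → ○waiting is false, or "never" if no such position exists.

Check walk → ○waiting at each position in order: 0 ✓, 1 ✓.
At position 2 the labels are {red, walk, yellow} and the next position 3 has {walk}, so walk → ○waiting is false there. This is the first violation.

2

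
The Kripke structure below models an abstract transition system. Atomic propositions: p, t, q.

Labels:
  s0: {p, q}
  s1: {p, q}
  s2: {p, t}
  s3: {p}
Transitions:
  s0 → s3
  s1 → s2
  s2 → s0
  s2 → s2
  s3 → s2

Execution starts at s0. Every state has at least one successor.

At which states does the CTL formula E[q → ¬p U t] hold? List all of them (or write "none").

States satisfying q → ¬p: {s2, s3}.
States satisfying t: {s2}.
States satisfying E[q → ¬p U t]: {s2, s3}.

{s2, s3}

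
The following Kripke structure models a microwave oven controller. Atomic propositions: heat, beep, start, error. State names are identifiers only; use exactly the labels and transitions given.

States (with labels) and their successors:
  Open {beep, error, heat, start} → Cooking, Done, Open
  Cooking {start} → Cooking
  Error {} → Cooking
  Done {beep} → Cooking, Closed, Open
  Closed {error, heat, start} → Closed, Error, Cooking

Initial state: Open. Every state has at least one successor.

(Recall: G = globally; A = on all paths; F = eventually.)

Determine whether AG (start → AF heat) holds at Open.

No

States satisfying start → AF heat: {Open, Error, Done, Closed}.
States satisfying AG (start → AF heat): ∅.
Cooking is reachable from Open and violates start → AF heat, so AG fails at Open.
Open ∉ Sat(AG (start → AF heat)).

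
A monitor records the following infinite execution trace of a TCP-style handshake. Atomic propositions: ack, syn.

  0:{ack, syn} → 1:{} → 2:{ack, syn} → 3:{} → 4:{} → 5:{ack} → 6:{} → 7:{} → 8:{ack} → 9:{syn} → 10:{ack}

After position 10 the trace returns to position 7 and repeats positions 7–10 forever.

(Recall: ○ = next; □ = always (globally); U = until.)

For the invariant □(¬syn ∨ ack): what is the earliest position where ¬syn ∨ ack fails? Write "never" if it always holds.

Check ¬syn ∨ ack at each position in order: 0 ✓, 1 ✓, 2 ✓, 3 ✓, 4 ✓, 5 ✓, 6 ✓, 7 ✓, 8 ✓.
At position 9 the labels are {syn}, so ¬syn ∨ ack is false there. This is the first violation.

9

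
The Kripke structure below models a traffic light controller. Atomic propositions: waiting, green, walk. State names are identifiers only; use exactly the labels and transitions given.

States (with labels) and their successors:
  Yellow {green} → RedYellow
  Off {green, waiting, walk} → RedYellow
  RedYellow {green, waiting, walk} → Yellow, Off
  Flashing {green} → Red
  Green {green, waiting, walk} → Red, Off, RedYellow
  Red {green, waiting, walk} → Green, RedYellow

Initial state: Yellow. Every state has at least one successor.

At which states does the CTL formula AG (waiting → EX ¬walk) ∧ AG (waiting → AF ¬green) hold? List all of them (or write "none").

none

States satisfying waiting → EX ¬walk: {Yellow, RedYellow, Flashing}.
States satisfying AG (waiting → EX ¬walk): ∅.
States satisfying waiting → AF ¬green: {Yellow, Flashing}.
States satisfying AG (waiting → AF ¬green): ∅.
States satisfying AG (waiting → EX ¬walk) ∧ AG (waiting → AF ¬green): ∅.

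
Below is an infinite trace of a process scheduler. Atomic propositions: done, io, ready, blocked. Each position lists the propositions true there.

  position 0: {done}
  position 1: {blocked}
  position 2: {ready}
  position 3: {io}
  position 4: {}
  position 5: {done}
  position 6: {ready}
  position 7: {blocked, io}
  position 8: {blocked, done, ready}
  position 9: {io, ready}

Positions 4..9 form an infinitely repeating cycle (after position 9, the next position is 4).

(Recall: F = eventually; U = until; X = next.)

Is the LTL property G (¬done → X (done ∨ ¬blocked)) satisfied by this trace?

¬done → X (done ∨ ¬blocked) must hold at every position from 0 onward. It fails at position 6, so G (¬done → X (done ∨ ¬blocked)) is false.
Positions where ¬done holds: 1, 2, 3, 4, 6, 7, 9.
Check X (done ∨ ¬blocked) at each: 1→ok, 2→ok, 3→ok, 4→ok, 6→fails, 7→ok, 9→ok.

No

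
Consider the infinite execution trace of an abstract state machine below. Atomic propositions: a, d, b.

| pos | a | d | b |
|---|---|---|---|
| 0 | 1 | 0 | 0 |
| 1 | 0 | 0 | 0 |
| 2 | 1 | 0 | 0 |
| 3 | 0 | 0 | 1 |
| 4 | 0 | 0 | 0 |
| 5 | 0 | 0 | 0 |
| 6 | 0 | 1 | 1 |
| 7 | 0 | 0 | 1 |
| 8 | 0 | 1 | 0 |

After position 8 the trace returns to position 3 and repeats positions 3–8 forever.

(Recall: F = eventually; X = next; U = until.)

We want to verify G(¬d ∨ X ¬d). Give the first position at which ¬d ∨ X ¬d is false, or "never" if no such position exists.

never

¬d ∨ X ¬d holds at every position 0..8, and those are all the positions the trace ever visits, so the invariant G(¬d ∨ X ¬d) is never violated.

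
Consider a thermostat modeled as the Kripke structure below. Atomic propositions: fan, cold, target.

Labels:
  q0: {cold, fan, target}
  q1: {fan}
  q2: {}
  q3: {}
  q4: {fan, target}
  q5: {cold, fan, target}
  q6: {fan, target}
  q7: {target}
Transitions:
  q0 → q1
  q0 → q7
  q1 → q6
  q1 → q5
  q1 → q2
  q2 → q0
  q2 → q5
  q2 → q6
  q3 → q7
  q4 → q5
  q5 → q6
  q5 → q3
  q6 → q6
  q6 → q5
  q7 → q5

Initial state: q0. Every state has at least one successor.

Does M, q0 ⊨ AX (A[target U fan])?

Holds

States satisfying A[target U fan]: {q0, q1, q4, q5, q6, q7}.
States satisfying AX (A[target U fan]): {q0, q2, q3, q4, q6, q7}.
q0 ∈ Sat(AX (A[target U fan])).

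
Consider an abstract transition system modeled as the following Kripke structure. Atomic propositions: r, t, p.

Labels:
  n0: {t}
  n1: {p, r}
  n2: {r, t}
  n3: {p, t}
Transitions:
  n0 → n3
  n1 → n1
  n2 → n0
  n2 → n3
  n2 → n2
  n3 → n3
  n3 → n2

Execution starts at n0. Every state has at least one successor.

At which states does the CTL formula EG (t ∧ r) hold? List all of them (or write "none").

States satisfying t ∧ r: {n2}.
States satisfying EG (t ∧ r): {n2}.

{n2}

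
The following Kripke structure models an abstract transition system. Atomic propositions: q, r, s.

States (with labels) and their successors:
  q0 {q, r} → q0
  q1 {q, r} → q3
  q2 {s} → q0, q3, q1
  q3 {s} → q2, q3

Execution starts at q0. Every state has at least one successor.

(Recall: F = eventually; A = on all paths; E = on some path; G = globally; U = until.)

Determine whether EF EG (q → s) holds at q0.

States satisfying EG (q → s): {q2, q3}.
States satisfying EF EG (q → s): {q1, q2, q3}.
No suitable path/successor from q0 witnesses the formula.
q0 ∉ Sat(EF EG (q → s)).

Does not hold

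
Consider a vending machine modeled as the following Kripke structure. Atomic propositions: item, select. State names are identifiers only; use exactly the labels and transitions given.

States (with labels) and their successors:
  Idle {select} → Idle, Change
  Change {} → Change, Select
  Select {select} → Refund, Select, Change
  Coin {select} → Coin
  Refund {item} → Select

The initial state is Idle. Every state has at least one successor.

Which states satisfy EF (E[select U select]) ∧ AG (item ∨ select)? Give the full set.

States satisfying E[select U select]: {Idle, Select, Coin}.
States satisfying EF (E[select U select]): {Idle, Change, Select, Coin, Refund}.
States satisfying item ∨ select: {Idle, Select, Coin, Refund}.
States satisfying AG (item ∨ select): {Coin}.
States satisfying EF (E[select U select]) ∧ AG (item ∨ select): {Coin}.

{Coin}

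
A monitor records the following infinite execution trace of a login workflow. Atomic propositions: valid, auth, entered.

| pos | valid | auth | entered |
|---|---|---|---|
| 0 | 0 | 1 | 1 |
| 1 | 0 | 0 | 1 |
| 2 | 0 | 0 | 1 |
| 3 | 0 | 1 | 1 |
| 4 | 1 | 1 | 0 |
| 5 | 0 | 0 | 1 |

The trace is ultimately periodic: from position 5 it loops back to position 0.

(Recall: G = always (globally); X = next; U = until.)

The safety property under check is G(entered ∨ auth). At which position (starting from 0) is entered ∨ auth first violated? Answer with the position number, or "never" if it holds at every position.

entered ∨ auth holds at every position 0..5, and those are all the positions the trace ever visits, so the invariant G(entered ∨ auth) is never violated.

never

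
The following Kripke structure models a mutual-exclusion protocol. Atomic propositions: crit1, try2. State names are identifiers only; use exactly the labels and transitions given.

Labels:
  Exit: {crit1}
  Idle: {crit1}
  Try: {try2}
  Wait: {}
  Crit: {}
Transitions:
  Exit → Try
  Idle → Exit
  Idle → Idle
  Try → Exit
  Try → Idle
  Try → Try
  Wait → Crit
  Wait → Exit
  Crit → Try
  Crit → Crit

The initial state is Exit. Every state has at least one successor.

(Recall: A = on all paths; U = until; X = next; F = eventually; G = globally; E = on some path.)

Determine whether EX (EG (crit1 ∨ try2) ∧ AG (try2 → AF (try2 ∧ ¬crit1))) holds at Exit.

States satisfying EG (crit1 ∨ try2) ∧ AG (try2 → AF (try2 ∧ ¬crit1)): {Exit, Idle, Try}.
States satisfying EX (EG (crit1 ∨ try2) ∧ AG (try2 → AF (try2 ∧ ¬crit1))): {Exit, Idle, Try, Wait, Crit}.
Exit ∈ Sat(EX (EG (crit1 ∨ try2) ∧ AG (try2 → AF (try2 ∧ ¬crit1)))).

Yes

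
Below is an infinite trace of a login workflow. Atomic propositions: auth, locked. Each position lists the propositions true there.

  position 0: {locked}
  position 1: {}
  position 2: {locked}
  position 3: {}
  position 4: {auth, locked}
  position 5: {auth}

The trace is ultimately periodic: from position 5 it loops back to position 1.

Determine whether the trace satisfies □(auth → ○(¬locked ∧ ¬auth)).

Violated

auth → ○(¬locked ∧ ¬auth) must hold at every position from 0 onward. It fails at position 4, so □(auth → ○(¬locked ∧ ¬auth)) is false.
Positions where auth holds: 4, 5.
Check ○(¬locked ∧ ¬auth) at each: 4→fails, 5→ok.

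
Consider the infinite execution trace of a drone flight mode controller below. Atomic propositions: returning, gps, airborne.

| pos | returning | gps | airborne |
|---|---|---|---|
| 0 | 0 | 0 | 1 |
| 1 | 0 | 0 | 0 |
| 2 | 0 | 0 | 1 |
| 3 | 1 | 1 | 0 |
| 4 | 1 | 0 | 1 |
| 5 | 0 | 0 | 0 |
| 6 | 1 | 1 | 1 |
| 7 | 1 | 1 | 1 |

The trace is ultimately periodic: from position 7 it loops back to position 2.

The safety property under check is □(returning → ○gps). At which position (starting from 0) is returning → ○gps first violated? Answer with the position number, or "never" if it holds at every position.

3

Check returning → ○gps at each position in order: 0 ✓, 1 ✓, 2 ✓.
At position 3 the labels are {gps, returning} and the next position 4 has {airborne, returning}, so returning → ○gps is false there. This is the first violation.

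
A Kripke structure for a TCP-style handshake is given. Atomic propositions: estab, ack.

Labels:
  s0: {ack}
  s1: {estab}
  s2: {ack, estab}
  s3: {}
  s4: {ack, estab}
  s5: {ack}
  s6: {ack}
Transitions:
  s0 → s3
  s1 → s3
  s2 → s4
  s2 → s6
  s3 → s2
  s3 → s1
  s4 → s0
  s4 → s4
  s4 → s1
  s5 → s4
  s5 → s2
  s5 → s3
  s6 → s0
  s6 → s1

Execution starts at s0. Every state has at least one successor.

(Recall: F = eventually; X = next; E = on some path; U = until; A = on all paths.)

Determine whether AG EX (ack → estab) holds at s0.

States satisfying EX (ack → estab): {s0, s1, s2, s3, s4, s5, s6}.
States satisfying AG EX (ack → estab): {s0, s1, s2, s3, s4, s5, s6}.
Every state reachable from s0 satisfies EX (ack → estab).
s0 ∈ Sat(AG EX (ack → estab)).

Holds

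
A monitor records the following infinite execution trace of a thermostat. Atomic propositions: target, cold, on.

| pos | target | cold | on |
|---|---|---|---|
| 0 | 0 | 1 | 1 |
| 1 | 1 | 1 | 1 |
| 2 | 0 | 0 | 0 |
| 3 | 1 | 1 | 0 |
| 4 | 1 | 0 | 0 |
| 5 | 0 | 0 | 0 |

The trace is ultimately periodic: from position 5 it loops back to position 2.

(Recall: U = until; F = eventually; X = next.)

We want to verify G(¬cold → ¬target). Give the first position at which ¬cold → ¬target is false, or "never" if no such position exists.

4

Check ¬cold → ¬target at each position in order: 0 ✓, 1 ✓, 2 ✓, 3 ✓.
At position 4 the labels are {target}, so ¬cold → ¬target is false there. This is the first violation.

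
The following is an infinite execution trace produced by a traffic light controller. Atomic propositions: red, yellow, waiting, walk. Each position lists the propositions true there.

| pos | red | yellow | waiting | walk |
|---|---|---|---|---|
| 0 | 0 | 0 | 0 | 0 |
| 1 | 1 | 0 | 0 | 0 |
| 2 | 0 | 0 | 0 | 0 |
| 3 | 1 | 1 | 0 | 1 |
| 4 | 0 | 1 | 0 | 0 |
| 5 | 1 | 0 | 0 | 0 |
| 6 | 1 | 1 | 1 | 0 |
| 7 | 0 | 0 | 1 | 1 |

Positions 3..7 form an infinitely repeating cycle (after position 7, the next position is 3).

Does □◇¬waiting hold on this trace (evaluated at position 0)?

Holds

◇¬waiting holds at every position 0..7, and those are all positions ever visited, so □◇¬waiting holds.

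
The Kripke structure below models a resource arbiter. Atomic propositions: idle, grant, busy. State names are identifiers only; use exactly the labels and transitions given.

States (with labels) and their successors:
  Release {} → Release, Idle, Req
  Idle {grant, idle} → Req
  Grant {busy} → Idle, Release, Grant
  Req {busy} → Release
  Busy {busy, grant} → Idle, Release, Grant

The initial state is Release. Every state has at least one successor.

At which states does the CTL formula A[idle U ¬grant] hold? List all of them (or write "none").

{Release, Idle, Grant, Req}

States satisfying idle: {Idle}.
States satisfying ¬grant: {Release, Grant, Req}.
States satisfying A[idle U ¬grant]: {Release, Idle, Grant, Req}.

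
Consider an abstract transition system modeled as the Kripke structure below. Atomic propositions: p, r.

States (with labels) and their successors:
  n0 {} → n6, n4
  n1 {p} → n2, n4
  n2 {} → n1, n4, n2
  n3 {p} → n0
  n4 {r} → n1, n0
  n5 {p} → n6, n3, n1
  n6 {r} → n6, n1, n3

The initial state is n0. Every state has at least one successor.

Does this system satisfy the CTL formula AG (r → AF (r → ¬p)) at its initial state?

States satisfying r → AF (r → ¬p): {n0, n1, n2, n3, n4, n5, n6}.
States satisfying AG (r → AF (r → ¬p)): {n0, n1, n2, n3, n4, n5, n6}.
Every state reachable from n0 satisfies r → AF (r → ¬p).
n0 ∈ Sat(AG (r → AF (r → ¬p))).

Yes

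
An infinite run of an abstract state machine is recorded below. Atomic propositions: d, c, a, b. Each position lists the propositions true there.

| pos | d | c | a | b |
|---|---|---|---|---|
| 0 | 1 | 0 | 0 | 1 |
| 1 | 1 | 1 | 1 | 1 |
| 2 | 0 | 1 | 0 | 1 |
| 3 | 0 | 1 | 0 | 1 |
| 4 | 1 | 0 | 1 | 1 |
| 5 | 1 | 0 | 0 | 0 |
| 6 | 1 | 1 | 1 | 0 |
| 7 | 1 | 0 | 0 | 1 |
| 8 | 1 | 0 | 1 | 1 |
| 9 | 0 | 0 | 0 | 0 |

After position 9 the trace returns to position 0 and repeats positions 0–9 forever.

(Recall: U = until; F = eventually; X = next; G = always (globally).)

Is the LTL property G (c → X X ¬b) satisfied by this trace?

Does not hold

c → X X ¬b must hold at every position from 0 onward. It fails at position 1, so G (c → X X ¬b) is false.
Positions where c holds: 1, 2, 3, 6.
Check X X ¬b at each: 1→fails, 2→fails, 3→ok, 6→fails.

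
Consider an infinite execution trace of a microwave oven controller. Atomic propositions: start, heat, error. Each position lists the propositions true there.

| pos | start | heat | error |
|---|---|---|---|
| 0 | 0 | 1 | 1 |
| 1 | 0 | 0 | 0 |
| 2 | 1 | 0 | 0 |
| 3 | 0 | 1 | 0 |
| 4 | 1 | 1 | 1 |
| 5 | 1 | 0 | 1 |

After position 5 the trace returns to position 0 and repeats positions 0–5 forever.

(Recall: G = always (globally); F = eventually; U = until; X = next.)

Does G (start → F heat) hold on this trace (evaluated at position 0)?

start → F heat holds at every position 0..5, and those are all positions ever visited, so G (start → F heat) holds.
Positions where start holds: 2, 4, 5.
Check F heat at each: 2→ok, 4→ok, 5→ok.

Yes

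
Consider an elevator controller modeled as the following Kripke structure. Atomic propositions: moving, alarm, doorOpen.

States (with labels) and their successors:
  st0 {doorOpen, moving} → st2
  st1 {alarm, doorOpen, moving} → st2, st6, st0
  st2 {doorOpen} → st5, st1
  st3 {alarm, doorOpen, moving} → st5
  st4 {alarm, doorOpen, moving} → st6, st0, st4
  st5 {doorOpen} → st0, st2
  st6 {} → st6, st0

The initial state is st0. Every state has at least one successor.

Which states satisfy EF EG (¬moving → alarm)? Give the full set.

States satisfying EG (¬moving → alarm): {st4}.
States satisfying EF EG (¬moving → alarm): {st4}.

{st4}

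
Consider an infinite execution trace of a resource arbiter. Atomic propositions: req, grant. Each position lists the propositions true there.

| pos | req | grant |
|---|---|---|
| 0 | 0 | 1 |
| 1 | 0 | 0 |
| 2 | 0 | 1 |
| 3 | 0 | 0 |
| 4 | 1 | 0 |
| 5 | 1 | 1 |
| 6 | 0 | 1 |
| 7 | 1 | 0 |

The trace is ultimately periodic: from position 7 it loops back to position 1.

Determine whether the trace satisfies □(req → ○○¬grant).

Does not hold

req → ○○¬grant must hold at every position from 0 onward. It fails at position 4, so □(req → ○○¬grant) is false.
Positions where req holds: 4, 5, 7.
Check ○○¬grant at each: 4→fails, 5→ok, 7→fails.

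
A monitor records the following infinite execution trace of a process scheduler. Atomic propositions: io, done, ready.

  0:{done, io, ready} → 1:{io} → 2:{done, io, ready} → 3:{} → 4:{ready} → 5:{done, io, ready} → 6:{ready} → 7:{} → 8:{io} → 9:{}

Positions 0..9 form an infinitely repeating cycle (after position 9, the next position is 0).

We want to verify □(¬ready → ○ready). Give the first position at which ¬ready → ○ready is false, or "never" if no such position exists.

7

Check ¬ready → ○ready at each position in order: 0 ✓, 1 ✓, 2 ✓, 3 ✓, 4 ✓, 5 ✓, 6 ✓.
At position 7 the labels are {} and the next position 8 has {io}, so ¬ready → ○ready is false there. This is the first violation.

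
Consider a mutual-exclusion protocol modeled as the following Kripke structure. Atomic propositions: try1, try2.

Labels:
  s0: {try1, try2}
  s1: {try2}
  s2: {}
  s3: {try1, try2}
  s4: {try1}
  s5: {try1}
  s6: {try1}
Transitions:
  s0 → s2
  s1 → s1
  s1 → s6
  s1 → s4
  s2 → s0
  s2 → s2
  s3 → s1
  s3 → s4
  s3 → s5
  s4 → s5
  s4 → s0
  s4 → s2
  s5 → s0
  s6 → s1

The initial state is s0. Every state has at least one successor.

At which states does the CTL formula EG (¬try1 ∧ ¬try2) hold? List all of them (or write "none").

{s2}

States satisfying ¬try1 ∧ ¬try2: {s2}.
States satisfying EG (¬try1 ∧ ¬try2): {s2}.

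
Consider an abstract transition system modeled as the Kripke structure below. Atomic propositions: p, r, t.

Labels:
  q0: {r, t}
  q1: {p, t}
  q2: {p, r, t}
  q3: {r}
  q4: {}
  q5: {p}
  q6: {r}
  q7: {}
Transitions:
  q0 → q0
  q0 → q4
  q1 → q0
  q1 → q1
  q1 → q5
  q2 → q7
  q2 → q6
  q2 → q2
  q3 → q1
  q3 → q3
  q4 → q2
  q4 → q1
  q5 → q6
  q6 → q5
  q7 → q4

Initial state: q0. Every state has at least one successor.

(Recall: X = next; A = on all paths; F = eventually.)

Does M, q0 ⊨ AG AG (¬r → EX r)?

Does not hold

States satisfying AG (¬r → EX r): {q5, q6}.
States satisfying AG AG (¬r → EX r): {q5, q6}.
q0 is reachable from q0 and violates AG (¬r → EX r), so AG fails at q0.
q0 ∉ Sat(AG AG (¬r → EX r)).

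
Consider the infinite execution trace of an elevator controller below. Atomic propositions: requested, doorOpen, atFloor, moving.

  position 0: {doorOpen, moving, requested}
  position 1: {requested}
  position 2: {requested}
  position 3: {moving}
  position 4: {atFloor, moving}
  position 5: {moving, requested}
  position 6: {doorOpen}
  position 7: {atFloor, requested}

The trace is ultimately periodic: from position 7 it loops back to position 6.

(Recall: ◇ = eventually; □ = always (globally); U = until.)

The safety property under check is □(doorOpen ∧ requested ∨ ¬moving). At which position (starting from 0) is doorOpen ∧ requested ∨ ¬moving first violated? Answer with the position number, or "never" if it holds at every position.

3

Check doorOpen ∧ requested ∨ ¬moving at each position in order: 0 ✓, 1 ✓, 2 ✓.
At position 3 the labels are {moving}, so doorOpen ∧ requested ∨ ¬moving is false there. This is the first violation.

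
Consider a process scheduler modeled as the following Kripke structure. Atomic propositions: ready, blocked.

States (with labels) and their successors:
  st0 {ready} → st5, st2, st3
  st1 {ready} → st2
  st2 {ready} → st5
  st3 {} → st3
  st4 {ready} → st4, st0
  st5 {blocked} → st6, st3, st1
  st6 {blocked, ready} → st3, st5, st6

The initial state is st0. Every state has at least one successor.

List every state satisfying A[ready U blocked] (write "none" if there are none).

States satisfying ready: {st0, st1, st2, st4, st6}.
States satisfying blocked: {st5, st6}.
States satisfying A[ready U blocked]: {st1, st2, st5, st6}.

{st1, st2, st5, st6}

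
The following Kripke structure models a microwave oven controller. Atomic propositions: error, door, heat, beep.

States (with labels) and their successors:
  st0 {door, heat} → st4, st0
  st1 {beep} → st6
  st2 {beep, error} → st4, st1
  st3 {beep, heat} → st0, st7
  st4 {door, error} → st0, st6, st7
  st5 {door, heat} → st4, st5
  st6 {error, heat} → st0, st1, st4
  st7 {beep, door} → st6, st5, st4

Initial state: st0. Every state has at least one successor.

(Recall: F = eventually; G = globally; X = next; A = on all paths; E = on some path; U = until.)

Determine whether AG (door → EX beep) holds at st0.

States satisfying door → EX beep: {st1, st2, st3, st4, st6}.
States satisfying AG (door → EX beep): ∅.
st0 is reachable from st0 and violates door → EX beep, so AG fails at st0.
st0 ∉ Sat(AG (door → EX beep)).

Does not hold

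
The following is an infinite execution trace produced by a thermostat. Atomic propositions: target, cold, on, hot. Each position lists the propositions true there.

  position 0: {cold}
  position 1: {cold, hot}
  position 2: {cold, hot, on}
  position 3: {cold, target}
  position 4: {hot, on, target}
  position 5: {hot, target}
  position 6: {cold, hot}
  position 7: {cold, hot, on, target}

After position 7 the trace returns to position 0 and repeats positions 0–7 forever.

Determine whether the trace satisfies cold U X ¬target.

Yes

Walking from position 0: X ¬target first holds at position 0, and cold holds at every earlier position along the way, so cold U X ¬target holds.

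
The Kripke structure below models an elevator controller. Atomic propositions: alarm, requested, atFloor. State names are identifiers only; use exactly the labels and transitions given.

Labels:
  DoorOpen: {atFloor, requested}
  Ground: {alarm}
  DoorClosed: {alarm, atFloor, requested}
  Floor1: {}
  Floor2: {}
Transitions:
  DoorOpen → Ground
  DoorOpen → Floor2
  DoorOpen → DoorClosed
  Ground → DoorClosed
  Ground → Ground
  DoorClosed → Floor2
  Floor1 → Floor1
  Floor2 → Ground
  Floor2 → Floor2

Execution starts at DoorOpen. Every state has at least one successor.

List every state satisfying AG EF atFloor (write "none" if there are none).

States satisfying EF atFloor: {DoorOpen, Ground, DoorClosed, Floor2}.
States satisfying AG EF atFloor: {DoorOpen, Ground, DoorClosed, Floor2}.

{DoorOpen, Ground, DoorClosed, Floor2}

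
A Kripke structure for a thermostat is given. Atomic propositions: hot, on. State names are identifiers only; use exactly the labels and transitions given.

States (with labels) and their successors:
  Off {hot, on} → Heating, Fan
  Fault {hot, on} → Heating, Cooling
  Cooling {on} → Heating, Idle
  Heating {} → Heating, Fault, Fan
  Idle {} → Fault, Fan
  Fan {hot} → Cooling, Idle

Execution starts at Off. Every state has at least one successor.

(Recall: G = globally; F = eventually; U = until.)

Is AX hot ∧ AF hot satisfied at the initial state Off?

States satisfying hot: {Off, Fault, Fan}.
States satisfying AX hot: {Idle}.
States satisfying AF hot: {Off, Fault, Idle, Fan}.
States satisfying AX hot ∧ AF hot: {Idle}.
Off ∉ Sat(AX hot ∧ AF hot).

Violated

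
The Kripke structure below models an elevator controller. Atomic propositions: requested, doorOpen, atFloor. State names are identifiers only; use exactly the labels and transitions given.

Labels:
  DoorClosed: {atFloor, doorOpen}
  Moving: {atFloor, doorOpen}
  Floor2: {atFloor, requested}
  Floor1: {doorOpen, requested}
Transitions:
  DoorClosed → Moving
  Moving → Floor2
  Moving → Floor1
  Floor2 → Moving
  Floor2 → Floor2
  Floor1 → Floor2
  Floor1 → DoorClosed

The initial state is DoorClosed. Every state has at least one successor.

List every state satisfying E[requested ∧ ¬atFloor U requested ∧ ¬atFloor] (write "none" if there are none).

States satisfying requested ∧ ¬atFloor: {Floor1}.
States satisfying E[requested ∧ ¬atFloor U requested ∧ ¬atFloor]: {Floor1}.

{Floor1}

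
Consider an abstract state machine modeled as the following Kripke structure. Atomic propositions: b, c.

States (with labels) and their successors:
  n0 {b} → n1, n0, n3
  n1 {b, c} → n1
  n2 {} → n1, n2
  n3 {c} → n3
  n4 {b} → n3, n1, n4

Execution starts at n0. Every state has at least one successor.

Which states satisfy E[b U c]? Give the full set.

{n0, n1, n3, n4}

States satisfying b: {n0, n1, n4}.
States satisfying c: {n1, n3}.
States satisfying E[b U c]: {n0, n1, n3, n4}.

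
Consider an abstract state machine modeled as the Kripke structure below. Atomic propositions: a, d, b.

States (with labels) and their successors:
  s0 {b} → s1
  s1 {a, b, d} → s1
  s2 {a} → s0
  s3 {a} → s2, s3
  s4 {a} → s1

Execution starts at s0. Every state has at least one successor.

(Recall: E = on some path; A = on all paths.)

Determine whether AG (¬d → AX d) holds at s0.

Satisfied

States satisfying ¬d → AX d: {s0, s1, s4}.
States satisfying AG (¬d → AX d): {s0, s1, s4}.
Every state reachable from s0 satisfies ¬d → AX d.
s0 ∈ Sat(AG (¬d → AX d)).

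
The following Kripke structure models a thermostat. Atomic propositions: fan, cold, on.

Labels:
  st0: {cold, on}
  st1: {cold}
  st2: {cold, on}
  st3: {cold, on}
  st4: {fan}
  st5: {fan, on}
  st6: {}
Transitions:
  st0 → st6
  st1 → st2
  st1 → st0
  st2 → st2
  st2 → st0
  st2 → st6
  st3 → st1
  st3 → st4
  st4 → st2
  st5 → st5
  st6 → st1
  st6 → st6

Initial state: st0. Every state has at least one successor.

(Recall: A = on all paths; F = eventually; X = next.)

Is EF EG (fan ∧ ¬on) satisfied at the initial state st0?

States satisfying EG (fan ∧ ¬on): ∅.
States satisfying EF EG (fan ∧ ¬on): ∅.
No suitable path/successor from st0 witnesses the formula.
st0 ∉ Sat(EF EG (fan ∧ ¬on)).

Violated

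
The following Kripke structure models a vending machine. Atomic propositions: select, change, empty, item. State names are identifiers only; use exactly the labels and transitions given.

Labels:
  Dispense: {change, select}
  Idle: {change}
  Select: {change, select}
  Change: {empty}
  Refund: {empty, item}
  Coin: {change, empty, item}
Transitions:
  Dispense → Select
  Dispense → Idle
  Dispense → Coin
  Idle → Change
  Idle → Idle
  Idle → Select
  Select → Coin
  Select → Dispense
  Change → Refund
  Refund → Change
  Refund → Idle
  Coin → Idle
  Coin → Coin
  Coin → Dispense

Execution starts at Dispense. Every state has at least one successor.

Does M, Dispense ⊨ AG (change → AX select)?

States satisfying change → AX select: {Change, Refund}.
States satisfying AG (change → AX select): ∅.
Coin is reachable from Dispense and violates change → AX select, so AG fails at Dispense.
Dispense ∉ Sat(AG (change → AX select)).

Violated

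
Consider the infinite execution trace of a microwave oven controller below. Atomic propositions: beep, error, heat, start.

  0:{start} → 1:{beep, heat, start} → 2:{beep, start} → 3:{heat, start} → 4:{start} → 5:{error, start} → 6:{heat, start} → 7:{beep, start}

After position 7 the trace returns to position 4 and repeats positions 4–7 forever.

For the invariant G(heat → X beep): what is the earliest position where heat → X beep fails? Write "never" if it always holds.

3

Check heat → X beep at each position in order: 0 ✓, 1 ✓, 2 ✓.
At position 3 the labels are {heat, start} and the next position 4 has {start}, so heat → X beep is false there. This is the first violation.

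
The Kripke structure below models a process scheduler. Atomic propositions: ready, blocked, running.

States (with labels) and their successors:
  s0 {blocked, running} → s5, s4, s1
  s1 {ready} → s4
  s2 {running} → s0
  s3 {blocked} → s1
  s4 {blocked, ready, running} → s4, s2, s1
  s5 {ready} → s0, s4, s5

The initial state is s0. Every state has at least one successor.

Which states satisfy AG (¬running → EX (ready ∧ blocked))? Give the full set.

{s0, s1, s2, s4, s5}

States satisfying ¬running → EX (ready ∧ blocked): {s0, s1, s2, s4, s5}.
States satisfying AG (¬running → EX (ready ∧ blocked)): {s0, s1, s2, s4, s5}.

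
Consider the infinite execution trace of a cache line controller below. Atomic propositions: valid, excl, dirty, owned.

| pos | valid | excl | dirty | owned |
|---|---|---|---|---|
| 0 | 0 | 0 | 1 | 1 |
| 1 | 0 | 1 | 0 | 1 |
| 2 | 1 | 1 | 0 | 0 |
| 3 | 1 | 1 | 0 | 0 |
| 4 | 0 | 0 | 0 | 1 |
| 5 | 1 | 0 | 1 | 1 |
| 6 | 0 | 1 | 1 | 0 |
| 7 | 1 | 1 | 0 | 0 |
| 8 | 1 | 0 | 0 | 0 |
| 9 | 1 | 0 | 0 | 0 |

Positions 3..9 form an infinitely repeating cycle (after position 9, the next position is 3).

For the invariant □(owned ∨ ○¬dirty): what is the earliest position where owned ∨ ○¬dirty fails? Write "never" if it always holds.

owned ∨ ○¬dirty holds at every position 0..9, and those are all the positions the trace ever visits, so the invariant □(owned ∨ ○¬dirty) is never violated.

never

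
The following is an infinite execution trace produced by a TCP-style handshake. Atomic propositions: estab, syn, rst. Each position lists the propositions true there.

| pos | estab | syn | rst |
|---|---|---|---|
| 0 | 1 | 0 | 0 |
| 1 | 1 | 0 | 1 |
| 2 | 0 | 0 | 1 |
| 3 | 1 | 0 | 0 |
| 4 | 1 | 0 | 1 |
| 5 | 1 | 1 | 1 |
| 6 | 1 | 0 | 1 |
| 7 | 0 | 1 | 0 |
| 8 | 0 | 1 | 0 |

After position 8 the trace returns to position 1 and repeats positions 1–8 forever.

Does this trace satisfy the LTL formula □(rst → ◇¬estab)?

Satisfied

rst → ◇¬estab holds at every position 0..8, and those are all positions ever visited, so □(rst → ◇¬estab) holds.
Positions where rst holds: 1, 2, 4, 5, 6.
Check ◇¬estab at each: 1→ok, 2→ok, 4→ok, 5→ok, 6→ok.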